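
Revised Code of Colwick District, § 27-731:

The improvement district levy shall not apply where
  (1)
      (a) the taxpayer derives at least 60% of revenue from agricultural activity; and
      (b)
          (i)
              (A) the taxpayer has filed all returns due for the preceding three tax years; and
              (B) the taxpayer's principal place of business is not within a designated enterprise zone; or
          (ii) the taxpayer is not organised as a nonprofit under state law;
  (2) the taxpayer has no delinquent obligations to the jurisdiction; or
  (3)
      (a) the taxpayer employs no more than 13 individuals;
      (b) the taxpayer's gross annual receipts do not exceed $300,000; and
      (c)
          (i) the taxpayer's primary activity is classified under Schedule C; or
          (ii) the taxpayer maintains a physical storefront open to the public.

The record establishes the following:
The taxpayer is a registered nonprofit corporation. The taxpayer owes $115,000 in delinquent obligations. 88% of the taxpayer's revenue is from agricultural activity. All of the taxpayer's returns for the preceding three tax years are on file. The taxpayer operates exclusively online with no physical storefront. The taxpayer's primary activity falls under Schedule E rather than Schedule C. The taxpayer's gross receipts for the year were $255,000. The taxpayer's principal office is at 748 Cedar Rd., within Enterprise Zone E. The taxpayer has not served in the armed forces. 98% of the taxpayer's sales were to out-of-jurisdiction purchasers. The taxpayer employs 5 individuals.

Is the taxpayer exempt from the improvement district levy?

No — not exempt.

(a) ≥60% agricultural — holds.
(A) returns current — satisfied.
(B) not (in enterprise zone) — fails.
So (i) is not satisfied (T AND F).
(ii) not (nonprofit) — not satisfied.
(b) = F OR F = false.
(1): T AND F → false.
(2) no delinquency — fails.
(a) ≤ 13 employees — satisfied.
(b) receipts ≤ $300,000 — met.
(i) Schedule C activity — fails.
(ii) has storefront — not met.
(c): F OR F → false.
So (3) is not satisfied (T AND T AND F).
Overall: F OR F OR F → false.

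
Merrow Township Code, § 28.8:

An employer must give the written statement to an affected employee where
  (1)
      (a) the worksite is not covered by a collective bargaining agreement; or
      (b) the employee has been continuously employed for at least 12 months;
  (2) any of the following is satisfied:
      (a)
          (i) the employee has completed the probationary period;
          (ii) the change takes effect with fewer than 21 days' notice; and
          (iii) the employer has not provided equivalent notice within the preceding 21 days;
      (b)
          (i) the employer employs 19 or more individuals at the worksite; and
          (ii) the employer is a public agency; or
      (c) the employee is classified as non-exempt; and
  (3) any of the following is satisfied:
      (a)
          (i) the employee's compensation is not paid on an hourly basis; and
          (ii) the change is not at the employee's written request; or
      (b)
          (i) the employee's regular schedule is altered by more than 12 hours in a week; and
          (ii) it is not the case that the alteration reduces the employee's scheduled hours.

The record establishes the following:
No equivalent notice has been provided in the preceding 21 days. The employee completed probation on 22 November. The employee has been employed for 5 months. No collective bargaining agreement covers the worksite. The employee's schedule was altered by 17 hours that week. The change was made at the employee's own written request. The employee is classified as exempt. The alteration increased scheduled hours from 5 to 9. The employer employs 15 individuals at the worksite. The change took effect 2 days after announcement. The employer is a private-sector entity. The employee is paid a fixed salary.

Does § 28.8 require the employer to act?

(a) no CBA — satisfied.
(b) tenure ≥ 12 mo. — not met.
(1): T OR F → true.
(i) past probation — met.
(ii) < 21 days' notice — holds.
(iii) no recent notice — satisfied.
So (a) is satisfied (T AND T AND T).
(i) ≥ 19 at site — fails.
(ii) public agency — not satisfied.
So (b) is not satisfied (F AND F).
(c) non-exempt — not met.
(2) = T OR F OR F = true.
(i) not (hourly-paid) — met.
(ii) not employee-requested — not met.
(a) = T AND F = false.
(i) schedule shift > 12h — holds.
(ii) not (hours reduced) — satisfied.
(b): T AND T → true.
So (3) is satisfied (F OR T).
Overall = T AND T AND T = true.

Yes — required.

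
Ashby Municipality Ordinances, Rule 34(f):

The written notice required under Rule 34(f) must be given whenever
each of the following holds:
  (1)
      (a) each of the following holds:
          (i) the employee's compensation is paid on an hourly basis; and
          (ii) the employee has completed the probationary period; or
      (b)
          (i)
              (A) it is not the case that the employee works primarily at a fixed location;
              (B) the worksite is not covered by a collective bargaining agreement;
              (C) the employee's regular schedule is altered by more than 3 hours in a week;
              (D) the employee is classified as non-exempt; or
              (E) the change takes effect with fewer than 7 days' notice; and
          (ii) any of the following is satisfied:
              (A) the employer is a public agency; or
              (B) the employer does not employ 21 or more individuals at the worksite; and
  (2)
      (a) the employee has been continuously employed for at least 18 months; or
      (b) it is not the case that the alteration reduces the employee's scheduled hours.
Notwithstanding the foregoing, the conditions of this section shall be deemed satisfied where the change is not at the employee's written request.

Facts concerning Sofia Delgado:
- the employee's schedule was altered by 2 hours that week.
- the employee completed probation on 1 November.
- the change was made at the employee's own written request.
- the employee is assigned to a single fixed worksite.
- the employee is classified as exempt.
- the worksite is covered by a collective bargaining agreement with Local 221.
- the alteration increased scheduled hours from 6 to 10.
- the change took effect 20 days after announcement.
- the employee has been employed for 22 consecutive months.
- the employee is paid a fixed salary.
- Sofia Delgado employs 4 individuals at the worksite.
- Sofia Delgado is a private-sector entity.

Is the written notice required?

(i) hourly-paid — not met.
(ii) past probation — met.
(a) = F AND T = false.
(A) not (fixed location) — not satisfied.
(B) no CBA — fails.
(C) schedule shift > 3h — fails.
(D) non-exempt — not met.
(E) < 7 days' notice — not met.
(i): F OR F OR F OR F OR F → false.
(A) public agency — not met.
(B) not (≥ 21 at site) — satisfied.
(ii) = F OR T = true.
So (b) is not satisfied (F AND T).
(1) = F OR F = false.
(a) tenure ≥ 18 mo. — met.
(b) not (hours reduced) — satisfied.
(2) = T OR T = true.
Overall: F AND T → false.
Exception (not employee-requested) — not satisfied.
Result: main false OR exception false → false.

No — not required.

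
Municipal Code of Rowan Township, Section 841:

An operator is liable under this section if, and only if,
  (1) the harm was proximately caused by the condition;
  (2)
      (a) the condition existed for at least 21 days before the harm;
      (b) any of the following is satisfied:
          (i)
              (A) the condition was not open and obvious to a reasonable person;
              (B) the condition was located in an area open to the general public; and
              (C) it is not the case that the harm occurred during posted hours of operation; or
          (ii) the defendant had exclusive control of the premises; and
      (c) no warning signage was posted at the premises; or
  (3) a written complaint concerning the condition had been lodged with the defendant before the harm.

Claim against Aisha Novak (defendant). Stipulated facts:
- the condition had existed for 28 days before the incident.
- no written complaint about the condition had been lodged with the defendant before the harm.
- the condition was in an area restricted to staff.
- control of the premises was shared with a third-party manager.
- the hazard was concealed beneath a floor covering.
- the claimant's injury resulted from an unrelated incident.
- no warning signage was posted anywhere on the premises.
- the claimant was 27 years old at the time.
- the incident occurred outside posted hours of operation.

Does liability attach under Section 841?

No — not liable.

(1) proximate cause — not met.
(a) condition ≥21 days old — satisfied.
(A) not open/obvious — met.
(B) public area — not met.
(C) not (during posted hours) — satisfied.
(i) = T AND F AND T = false.
(ii) exclusive control — not satisfied.
(b): F OR F → false.
(c) no signage posted — met.
(2): T AND F AND T → false.
(3) complaint lodged — not satisfied.
Overall = F OR F OR F = false.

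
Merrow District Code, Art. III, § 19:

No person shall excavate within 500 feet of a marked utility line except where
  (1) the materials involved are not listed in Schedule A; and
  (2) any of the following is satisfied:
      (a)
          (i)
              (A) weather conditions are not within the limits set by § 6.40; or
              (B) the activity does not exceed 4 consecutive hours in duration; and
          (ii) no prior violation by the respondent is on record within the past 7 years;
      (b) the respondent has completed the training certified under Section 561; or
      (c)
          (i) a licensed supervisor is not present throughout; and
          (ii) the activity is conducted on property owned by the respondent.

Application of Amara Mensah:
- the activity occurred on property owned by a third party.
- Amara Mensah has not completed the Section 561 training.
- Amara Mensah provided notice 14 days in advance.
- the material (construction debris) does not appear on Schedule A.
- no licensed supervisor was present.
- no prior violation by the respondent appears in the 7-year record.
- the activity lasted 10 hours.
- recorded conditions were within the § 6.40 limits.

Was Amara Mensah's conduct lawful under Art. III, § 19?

(1) not (Schedule A material) — holds.
(A) not (weather ok) — not met.
(B) ≤ 4 hrs duration — not met.
(i): F OR F → false.
(ii) no prior violation — satisfied.
(a) = F AND T = false.
(b) training certified — not met.
(i) not (supervisor present) — satisfied.
(ii) own property — not met.
(c) = T AND F = false.
(2) = F OR F OR F = false.
Overall = T AND F = false.

No — unlawful.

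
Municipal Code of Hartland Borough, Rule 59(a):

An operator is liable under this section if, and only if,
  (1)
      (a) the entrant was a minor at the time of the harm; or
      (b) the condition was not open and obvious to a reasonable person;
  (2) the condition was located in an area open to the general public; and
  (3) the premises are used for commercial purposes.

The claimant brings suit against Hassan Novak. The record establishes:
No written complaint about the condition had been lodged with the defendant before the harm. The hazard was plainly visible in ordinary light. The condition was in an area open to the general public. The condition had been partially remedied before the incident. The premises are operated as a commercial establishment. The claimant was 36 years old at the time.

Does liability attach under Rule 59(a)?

(a) entrant a minor — not satisfied.
(b) not open/obvious — fails.
So (1) is not satisfied (F OR F).
(2) public area — holds.
(3) commercial use — met.
Overall = F AND T AND T = false.

No — not liable.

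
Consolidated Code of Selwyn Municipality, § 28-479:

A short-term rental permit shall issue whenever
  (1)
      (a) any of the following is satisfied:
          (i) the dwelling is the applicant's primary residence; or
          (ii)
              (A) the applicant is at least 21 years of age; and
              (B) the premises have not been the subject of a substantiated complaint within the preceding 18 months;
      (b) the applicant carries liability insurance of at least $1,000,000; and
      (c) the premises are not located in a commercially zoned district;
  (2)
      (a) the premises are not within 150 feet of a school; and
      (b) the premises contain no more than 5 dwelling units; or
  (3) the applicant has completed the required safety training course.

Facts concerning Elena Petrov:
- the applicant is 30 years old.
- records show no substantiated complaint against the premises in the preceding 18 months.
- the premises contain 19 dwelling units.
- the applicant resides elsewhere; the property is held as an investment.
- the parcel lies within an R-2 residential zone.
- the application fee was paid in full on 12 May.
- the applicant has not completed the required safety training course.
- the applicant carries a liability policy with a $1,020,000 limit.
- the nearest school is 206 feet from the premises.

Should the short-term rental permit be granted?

(i) primary residence — fails.
(A) age ≥ 21 — satisfied.
(B) no complaint in 18 mo. — holds.
(ii) = T AND T = true.
So (a) is satisfied (F OR T).
(b) insurance ≥ $1,000,000 — holds.
(c) not (commercially zoned) — met.
(1) = T AND T AND T = true.
(a) ≥150 ft from school — satisfied.
(b) ≤ 5 units — fails.
(2) = T AND F = false.
(3) safety training — not satisfied.
Overall = T OR F OR F = true.

Yes — granted.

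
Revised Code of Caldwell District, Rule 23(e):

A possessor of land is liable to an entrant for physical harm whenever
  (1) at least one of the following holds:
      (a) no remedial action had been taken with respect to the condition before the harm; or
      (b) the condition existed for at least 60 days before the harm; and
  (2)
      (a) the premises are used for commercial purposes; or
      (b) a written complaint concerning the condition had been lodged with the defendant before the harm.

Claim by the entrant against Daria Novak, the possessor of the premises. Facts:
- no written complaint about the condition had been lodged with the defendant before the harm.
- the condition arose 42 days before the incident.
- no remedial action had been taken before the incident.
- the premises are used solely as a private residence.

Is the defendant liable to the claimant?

No — not liable.

(a) no remedial action — met.
(b) condition ≥60 days old — not satisfied.
(1): T OR F → true.
(a) commercial use — not satisfied.
(b) complaint lodged — fails.
(2): F OR F → false.
So Overall is not satisfied (T AND F).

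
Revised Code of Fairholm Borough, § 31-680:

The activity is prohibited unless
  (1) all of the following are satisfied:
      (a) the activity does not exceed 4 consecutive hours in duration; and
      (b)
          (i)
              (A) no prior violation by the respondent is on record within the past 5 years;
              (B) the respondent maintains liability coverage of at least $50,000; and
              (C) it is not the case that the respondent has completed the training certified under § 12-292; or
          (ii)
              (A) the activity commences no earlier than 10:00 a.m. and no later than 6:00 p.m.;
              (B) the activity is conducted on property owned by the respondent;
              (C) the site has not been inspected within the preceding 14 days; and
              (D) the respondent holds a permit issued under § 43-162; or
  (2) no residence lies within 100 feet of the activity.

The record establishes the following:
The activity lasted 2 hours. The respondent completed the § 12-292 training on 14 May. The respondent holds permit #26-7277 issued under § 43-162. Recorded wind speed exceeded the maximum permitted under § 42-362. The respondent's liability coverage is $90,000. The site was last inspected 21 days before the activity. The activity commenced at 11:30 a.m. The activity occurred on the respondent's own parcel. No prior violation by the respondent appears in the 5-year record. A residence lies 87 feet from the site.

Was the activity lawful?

(a) ≤ 4 hrs duration — satisfied.
(A) no prior violation — met.
(B) coverage ≥ $50,000 — holds.
(C) not (training certified) — not met.
So (i) is not satisfied (T AND T AND F).
(A) start within hours — satisfied.
(B) own property — satisfied.
(C) not (site inspected) — satisfied.
(D) holds permit — holds.
(ii) = T AND T AND T AND T = true.
So (b) is satisfied (F OR T).
(1): T AND T → true.
(2) no residence in 100 ft — fails.
So Overall is satisfied (T OR F).

Yes — lawful.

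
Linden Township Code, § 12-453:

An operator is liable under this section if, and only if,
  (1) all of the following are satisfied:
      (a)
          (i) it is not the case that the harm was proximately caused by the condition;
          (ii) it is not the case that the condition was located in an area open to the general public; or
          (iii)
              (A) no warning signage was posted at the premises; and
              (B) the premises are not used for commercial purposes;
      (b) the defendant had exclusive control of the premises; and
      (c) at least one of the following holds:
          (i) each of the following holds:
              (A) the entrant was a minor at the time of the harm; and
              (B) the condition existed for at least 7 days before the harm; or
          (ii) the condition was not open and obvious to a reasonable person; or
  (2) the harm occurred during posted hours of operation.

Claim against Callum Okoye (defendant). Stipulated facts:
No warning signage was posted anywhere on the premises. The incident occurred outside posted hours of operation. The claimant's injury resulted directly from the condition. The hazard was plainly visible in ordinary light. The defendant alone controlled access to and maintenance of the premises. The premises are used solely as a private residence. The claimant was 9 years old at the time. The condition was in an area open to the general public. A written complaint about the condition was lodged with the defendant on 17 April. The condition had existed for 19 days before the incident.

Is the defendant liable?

(i) not (proximate cause) — fails.
(ii) not (public area) — not met.
(A) no signage posted — holds.
(B) not (commercial use) — satisfied.
(iii) = T AND T = true.
(a) = F OR F OR T = true.
(b) exclusive control — satisfied.
(A) entrant a minor — satisfied.
(B) condition ≥7 days old — holds.
(i): T AND T → true.
(ii) not open/obvious — not met.
So (c) is satisfied (T OR F).
(1) = T AND T AND T = true.
(2) during posted hours — not satisfied.
So Overall is satisfied (T OR F).

Yes — liable.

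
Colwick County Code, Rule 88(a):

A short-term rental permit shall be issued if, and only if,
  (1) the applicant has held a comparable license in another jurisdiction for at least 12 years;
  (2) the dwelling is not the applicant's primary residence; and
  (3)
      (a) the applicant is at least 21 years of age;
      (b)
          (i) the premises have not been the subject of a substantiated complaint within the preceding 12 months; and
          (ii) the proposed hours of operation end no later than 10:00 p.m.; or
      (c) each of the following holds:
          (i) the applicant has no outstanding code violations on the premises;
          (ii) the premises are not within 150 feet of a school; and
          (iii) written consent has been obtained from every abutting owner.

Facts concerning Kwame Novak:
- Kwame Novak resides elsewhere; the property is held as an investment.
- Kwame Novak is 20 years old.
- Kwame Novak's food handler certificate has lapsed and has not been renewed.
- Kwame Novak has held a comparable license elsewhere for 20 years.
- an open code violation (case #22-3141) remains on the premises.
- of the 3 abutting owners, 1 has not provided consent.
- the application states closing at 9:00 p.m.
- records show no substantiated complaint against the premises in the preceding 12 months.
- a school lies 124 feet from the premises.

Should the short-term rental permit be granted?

(1) prior license ≥ 12 yr — satisfied.
(2) not (primary residence) — met.
(a) age ≥ 21 — not satisfied.
(i) no complaint in 12 mo. — holds.
(ii) closes by 10 p.m. — satisfied.
So (b) is satisfied (T AND T).
(i) no code violations — fails.
(ii) ≥150 ft from school — not met.
(iii) all abutters consent — not satisfied.
So (c) is not satisfied (F AND F AND F).
So (3) is satisfied (F OR T OR F).
Overall = T AND T AND T = true.

Yes — granted.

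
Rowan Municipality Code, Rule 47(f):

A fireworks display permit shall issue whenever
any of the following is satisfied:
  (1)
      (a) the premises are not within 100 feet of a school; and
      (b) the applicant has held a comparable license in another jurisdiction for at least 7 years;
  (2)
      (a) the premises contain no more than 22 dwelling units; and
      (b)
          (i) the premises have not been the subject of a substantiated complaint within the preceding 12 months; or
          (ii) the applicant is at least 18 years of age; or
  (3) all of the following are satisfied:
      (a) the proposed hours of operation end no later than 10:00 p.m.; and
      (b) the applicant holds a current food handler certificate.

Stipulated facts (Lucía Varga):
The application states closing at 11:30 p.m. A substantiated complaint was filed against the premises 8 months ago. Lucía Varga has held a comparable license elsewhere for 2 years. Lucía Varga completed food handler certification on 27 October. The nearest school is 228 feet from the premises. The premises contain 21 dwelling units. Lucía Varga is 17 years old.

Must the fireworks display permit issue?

No — denied.

(a) ≥100 ft from school — met.
(b) prior license ≥ 7 yr — not met.
(1): T AND F → false.
(a) ≤ 22 units — met.
(i) no complaint in 12 mo. — not met.
(ii) age ≥ 18 — fails.
So (b) is not satisfied (F OR F).
So (2) is not satisfied (T AND F).
(a) closes by 10 p.m. — not satisfied.
(b) food handler cert. — met.
So (3) is not satisfied (F AND T).
So Overall is not satisfied (F OR F OR F).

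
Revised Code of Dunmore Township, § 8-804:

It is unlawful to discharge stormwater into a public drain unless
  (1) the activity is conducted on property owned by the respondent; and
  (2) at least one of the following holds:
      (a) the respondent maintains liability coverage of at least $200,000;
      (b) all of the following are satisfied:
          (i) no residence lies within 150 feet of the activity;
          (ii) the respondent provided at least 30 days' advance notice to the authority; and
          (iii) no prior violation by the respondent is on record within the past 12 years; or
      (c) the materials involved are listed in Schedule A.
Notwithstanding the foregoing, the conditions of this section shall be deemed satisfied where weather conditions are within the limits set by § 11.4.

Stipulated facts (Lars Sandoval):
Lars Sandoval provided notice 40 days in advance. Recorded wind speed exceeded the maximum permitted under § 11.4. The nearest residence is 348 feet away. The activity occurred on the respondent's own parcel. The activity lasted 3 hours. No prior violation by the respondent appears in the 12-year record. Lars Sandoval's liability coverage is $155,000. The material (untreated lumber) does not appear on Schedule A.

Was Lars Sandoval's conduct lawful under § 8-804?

Yes — lawful.

(1) own property — met.
(a) coverage ≥ $200,000 — not satisfied.
(i) no residence in 150 ft — met.
(ii) ≥30 days' notice — satisfied.
(iii) no prior violation — holds.
(b): T AND T AND T → true.
(c) Schedule A material — fails.
(2): F OR T OR F → true.
Overall: T AND T → true.
Exception (weather ok) — not satisfied.
Result: main true OR exception false → true.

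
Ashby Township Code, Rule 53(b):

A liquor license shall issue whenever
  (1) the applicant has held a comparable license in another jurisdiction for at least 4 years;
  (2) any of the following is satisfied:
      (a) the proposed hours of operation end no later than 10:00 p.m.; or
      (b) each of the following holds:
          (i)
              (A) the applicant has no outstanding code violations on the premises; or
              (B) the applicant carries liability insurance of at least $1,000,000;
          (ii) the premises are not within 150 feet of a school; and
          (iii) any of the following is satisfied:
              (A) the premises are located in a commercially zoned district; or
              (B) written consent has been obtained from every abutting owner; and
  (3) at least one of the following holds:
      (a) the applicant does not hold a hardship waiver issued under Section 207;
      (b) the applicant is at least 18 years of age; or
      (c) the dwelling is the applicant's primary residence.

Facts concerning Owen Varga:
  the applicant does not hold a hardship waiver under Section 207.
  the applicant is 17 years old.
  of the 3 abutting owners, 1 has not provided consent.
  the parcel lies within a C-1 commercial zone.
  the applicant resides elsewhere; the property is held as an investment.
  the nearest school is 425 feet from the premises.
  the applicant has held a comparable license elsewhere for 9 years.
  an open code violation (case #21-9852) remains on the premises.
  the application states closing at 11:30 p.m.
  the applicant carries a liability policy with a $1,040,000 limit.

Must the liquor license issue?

(1) prior license ≥ 4 yr — met.
(a) closes by 10 p.m. — not satisfied.
(A) no code violations — not met.
(B) insurance ≥ $1,000,000 — met.
(i): F OR T → true.
(ii) ≥150 ft from school — met.
(A) commercially zoned — met.
(B) all abutters consent — fails.
(iii): T OR F → true.
So (b) is satisfied (T AND T AND T).
(2): F OR T → true.
(a) not (hardship waiver) — holds.
(b) age ≥ 18 — not met.
(c) primary residence — not satisfied.
So (3) is satisfied (T OR F OR F).
Overall = T AND T AND T = true.

Yes — granted.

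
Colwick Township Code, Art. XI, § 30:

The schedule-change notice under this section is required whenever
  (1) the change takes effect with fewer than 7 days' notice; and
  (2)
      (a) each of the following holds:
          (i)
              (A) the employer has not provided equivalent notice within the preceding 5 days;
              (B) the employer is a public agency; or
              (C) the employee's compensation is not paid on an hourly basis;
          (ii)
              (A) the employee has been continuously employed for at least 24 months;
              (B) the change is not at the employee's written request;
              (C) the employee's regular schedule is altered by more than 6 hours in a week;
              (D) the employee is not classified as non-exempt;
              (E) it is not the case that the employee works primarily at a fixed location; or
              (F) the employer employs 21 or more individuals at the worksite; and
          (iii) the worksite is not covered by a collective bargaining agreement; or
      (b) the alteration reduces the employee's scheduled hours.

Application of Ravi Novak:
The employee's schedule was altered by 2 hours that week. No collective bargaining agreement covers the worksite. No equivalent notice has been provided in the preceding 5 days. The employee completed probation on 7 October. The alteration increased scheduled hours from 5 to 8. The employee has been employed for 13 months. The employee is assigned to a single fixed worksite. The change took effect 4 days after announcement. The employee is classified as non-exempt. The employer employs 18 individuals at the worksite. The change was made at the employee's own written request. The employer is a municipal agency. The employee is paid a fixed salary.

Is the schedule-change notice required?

(1) < 7 days' notice — met.
(A) no recent notice — holds.
(B) public agency — met.
(C) not (hourly-paid) — satisfied.
(i): T OR T OR T → true.
(A) tenure ≥ 24 mo. — fails.
(B) not employee-requested — not satisfied.
(C) schedule shift > 6h — not satisfied.
(D) not (non-exempt) — fails.
(E) not (fixed location) — not met.
(F) ≥ 21 at site — not satisfied.
So (ii) is not satisfied (F OR F OR F OR F OR F OR F).
(iii) no CBA — holds.
(a): T AND F AND T → false.
(b) hours reduced — not met.
(2) = F OR F = false.
Overall = T AND F = false.

No — not required.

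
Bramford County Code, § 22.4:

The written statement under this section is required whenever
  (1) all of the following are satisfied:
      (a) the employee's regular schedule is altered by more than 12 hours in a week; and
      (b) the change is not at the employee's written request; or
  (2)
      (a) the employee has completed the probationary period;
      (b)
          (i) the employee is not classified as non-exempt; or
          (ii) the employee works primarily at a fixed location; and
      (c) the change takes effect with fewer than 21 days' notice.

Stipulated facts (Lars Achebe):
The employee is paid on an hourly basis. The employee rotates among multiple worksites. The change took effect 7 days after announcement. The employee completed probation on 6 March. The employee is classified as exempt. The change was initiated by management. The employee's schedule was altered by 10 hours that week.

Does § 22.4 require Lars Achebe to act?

Yes — required.

(a) schedule shift > 12h — not met.
(b) not employee-requested — holds.
(1) = F AND T = false.
(a) past probation — satisfied.
(i) not (non-exempt) — holds.
(ii) fixed location — fails.
(b) = T OR F = true.
(c) < 21 days' notice — met.
(2): T AND T AND T → true.
Overall = F OR T = true.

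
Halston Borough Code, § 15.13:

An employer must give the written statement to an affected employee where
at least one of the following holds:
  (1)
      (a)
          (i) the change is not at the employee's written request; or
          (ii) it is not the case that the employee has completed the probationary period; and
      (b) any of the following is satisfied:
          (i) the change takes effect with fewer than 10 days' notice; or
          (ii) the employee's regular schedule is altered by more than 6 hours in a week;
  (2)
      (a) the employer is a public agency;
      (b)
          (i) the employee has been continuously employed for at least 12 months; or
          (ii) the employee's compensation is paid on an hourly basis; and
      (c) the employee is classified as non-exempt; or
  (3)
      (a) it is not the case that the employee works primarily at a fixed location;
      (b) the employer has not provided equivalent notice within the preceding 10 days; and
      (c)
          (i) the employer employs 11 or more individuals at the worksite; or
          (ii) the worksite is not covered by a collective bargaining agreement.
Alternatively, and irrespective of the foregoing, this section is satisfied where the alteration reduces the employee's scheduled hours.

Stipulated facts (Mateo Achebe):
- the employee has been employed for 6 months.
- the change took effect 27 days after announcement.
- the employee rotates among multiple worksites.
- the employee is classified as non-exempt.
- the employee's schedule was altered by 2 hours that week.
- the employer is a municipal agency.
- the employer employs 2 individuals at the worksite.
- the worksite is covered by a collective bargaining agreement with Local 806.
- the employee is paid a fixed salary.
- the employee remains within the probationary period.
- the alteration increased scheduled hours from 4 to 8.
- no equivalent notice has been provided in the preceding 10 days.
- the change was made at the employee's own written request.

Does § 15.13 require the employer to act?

No — not required.

(i) not employee-requested — not met.
(ii) not (past probation) — holds.
(a): F OR T → true.
(i) < 10 days' notice — not met.
(ii) schedule shift > 6h — not met.
(b) = F OR F = false.
(1): T AND F → false.
(a) public agency — satisfied.
(i) tenure ≥ 12 mo. — fails.
(ii) hourly-paid — fails.
So (b) is not satisfied (F OR F).
(c) non-exempt — satisfied.
(2): T AND F AND T → false.
(a) not (fixed location) — met.
(b) no recent notice — holds.
(i) ≥ 11 at site — not satisfied.
(ii) no CBA — fails.
(c): F OR F → false.
(3) = T AND T AND F = false.
Overall: F OR F OR F → false.
Exception (hours reduced) — not satisfied.
Result: main false OR exception false → false.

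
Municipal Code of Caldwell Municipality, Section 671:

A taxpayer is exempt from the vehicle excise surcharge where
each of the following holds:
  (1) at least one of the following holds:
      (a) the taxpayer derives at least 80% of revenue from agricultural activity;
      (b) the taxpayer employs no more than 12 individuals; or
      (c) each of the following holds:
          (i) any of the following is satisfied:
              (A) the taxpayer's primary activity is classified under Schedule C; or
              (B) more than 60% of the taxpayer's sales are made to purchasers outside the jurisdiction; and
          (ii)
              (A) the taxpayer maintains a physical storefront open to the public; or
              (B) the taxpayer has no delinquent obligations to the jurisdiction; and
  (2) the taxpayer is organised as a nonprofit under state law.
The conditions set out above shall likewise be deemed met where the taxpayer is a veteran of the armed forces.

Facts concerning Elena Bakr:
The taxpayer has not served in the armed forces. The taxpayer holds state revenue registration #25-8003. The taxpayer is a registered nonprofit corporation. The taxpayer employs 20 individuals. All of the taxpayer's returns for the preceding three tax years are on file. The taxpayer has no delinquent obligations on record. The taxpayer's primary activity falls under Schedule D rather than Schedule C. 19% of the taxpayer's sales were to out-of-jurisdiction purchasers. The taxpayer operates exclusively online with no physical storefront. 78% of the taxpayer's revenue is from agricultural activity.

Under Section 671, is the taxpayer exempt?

(a) ≥80% agricultural — not met.
(b) ≤ 12 employees — not satisfied.
(A) Schedule C activity — not satisfied.
(B) >60% out-of-jur. sales — not met.
(i) = F OR F = false.
(A) has storefront — fails.
(B) no delinquency — met.
(ii): F OR T → true.
So (c) is not satisfied (F AND T).
(1) = F OR F OR F = false.
(2) nonprofit — satisfied.
Overall: F AND T → false.
Exception (veteran) — not satisfied.
Result: main false OR exception false → false.

No — not exempt.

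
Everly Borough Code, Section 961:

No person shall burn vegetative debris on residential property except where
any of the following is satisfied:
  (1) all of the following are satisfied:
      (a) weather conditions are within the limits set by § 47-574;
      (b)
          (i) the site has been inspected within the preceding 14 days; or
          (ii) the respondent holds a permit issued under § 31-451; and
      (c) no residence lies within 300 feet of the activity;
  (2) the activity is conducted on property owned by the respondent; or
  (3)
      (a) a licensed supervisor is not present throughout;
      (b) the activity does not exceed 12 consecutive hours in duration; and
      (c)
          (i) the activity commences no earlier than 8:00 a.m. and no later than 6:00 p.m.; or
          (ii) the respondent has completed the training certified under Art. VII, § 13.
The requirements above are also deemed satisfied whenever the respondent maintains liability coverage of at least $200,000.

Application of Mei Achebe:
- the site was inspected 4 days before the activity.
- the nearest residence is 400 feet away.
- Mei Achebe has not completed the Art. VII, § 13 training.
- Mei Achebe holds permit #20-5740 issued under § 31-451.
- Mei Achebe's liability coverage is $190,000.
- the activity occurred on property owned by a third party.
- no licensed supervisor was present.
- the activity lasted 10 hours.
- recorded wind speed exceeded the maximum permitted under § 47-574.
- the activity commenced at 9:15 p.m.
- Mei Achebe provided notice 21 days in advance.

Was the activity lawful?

(a) weather ok — not satisfied.
(i) site inspected — holds.
(ii) holds permit — met.
(b) = T OR T = true.
(c) no residence in 300 ft — met.
So (1) is not satisfied (F AND T AND T).
(2) own property — not met.
(a) not (supervisor present) — holds.
(b) ≤ 12 hrs duration — holds.
(i) start within hours — not met.
(ii) training certified — not met.
So (c) is not satisfied (F OR F).
(3) = T AND T AND F = false.
Overall = F OR F OR F = false.
Exception (coverage ≥ $200,000) — not satisfied.
Result: main false OR exception false → false.

No — unlawful.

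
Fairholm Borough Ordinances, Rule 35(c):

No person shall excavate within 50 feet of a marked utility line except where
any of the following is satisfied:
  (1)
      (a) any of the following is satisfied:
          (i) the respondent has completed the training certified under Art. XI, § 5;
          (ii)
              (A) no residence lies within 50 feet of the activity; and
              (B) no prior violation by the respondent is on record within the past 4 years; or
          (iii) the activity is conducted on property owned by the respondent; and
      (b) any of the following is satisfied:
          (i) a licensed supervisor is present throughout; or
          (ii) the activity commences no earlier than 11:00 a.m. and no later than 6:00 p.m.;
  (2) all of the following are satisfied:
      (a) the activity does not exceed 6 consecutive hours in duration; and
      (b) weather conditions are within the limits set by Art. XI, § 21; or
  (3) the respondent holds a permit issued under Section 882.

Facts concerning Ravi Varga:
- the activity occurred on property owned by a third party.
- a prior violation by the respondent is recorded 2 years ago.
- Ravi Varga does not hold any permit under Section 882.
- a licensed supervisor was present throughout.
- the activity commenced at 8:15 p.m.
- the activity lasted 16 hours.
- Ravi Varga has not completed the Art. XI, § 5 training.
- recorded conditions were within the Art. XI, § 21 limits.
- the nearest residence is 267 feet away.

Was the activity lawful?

No — unlawful.

(i) training certified — not met.
(A) no residence in 50 ft — satisfied.
(B) no prior violation — not satisfied.
(ii) = T AND F = false.
(iii) own property — not satisfied.
(a) = F OR F OR F = false.
(i) supervisor present — met.
(ii) start within hours — not met.
(b) = T OR F = true.
(1) = F AND T = false.
(a) ≤ 6 hrs duration — not met.
(b) weather ok — met.
(2): F AND T → false.
(3) holds permit — not met.
Overall: F OR F OR F → false.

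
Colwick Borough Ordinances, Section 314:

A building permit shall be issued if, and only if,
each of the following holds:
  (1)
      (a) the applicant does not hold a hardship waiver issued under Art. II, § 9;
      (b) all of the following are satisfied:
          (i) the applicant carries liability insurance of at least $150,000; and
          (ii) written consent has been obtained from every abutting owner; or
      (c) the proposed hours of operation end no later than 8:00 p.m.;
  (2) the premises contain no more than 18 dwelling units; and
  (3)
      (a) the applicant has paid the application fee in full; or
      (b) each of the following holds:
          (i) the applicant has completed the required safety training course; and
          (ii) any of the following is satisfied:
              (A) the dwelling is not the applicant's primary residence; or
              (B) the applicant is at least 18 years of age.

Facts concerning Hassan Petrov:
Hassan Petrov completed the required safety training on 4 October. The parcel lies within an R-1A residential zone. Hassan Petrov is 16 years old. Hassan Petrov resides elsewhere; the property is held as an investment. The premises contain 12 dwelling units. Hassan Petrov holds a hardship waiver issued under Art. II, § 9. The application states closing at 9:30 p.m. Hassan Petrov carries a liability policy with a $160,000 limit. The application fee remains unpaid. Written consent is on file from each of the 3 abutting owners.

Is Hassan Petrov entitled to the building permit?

(a) not (hardship waiver) — not met.
(i) insurance ≥ $150,000 — met.
(ii) all abutters consent — met.
(b) = T AND T = true.
(c) closes by 8 p.m. — fails.
So (1) is satisfied (F OR T OR F).
(2) ≤ 18 units — satisfied.
(a) fee paid — not met.
(i) safety training — met.
(A) not (primary residence) — met.
(B) age ≥ 18 — not satisfied.
So (ii) is satisfied (T OR F).
So (b) is satisfied (T AND T).
(3) = F OR T = true.
Overall = T AND T AND T = true.

Yes — granted.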